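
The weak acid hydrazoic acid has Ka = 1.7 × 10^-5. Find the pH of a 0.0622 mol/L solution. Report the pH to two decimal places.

pH = 2.99

HN3 ⇌ N3- + H+
Ka = x²/(0.0622 − x) = 1.7 × 10^-5
Neglecting x in the denominator: x = √(1.7 × 10^-5 × 0.0622) = 1.03 × 10^-3 M
Check: 1.7% ionized — well under 5%, approximation valid.
pH = −log(1.03 × 10^-3) = 2.99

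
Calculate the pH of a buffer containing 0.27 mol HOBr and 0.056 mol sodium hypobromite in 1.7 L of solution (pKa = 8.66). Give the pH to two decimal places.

pH = 7.98

Using pH = pKa + log([base]/[acid]) with [base]/[acid] = 0.056/0.27:
pH = 8.66 + (-0.683) = 7.98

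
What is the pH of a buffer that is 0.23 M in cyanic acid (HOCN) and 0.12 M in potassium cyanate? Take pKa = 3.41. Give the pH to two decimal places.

Using pH = pKa + log([base]/[acid]) with [base]/[acid] = 0.12/0.23:
pH = 3.41 + (-0.283) = 3.13

pH = 3.13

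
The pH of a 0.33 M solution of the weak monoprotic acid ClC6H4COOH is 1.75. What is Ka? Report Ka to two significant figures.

[H+] = 10^(-1.75) = 1.78 × 10^-2 M
At equilibrium [HA] = 0.33 − 1.78 × 10^-2 = 3.12 × 10^-1 M
Ka = [H+][A-]/[HA] = (1.78 × 10^-2)² / 3.12 × 10^-1 = 1.0 × 10^-3

Ka = 1.0 × 10^-3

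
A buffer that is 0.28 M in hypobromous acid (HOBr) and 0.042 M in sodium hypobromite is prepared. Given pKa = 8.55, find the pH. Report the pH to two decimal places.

Henderson–Hasselbalch: pH = pKa + log([OBr-]/[HOBr]) = 8.55 + log(0.042/0.28)
pH = 8.55 + (-0.824) = 7.73

pH = 7.73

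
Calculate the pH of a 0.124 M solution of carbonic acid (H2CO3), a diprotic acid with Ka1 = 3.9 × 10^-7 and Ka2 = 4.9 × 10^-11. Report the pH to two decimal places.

pH = 3.66

Since Ka1 ≫ Ka2, the first ionization dominates [H+].
Ka1 = x²/(0.124 − x) = 3.9 × 10^-7
x ≈ √(3.9 × 10^-7 × 0.124) = 2.20 × 10^-4 M
pH = −log(2.20 × 10^-4) = 3.66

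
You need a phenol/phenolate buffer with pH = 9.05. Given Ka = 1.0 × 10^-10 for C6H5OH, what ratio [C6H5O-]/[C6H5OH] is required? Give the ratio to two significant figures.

pKa = -log(1.0 × 10^-10) = 10.000
pH = pKa + log(r) ⇒ log(r) = 9.05 − 10.000 = -0.950
r = [C6H5O-]/[C6H5OH] = 10^(-0.950) = 0.112

ratio = 0.11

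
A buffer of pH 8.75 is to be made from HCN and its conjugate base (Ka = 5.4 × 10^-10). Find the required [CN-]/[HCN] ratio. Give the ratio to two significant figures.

ratio = 0.30

pKa = -log(5.4 × 10^-10) = 9.268
pH = pKa + log(r) ⇒ log(r) = 8.75 − 9.268 = -0.518
r = [CN-]/[HCN] = 10^(-0.518) = 0.303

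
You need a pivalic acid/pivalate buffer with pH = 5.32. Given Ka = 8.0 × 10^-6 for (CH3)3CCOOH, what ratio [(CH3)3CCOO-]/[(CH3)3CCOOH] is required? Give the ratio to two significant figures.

pKa = -log(8.0 × 10^-6) = 5.097
pH = pKa + log(r) ⇒ log(r) = 5.32 − 5.097 = +0.223
r = [(CH3)3CCOO-]/[(CH3)3CCOOH] = 10^(+0.223) = 1.67

ratio = 1.7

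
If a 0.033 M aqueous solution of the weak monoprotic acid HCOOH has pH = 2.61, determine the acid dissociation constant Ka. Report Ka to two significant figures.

Ka = 2.0 × 10^-4

[H+] = 10^(-2.61) = 2.45 × 10^-3 M
At equilibrium [HA] = 0.033 − 2.45 × 10^-3 = 3.06 × 10^-2 M
Ka = [H+][A-]/[HA] = (2.45 × 10^-3)² / 3.06 × 10^-2 = 2.0 × 10^-4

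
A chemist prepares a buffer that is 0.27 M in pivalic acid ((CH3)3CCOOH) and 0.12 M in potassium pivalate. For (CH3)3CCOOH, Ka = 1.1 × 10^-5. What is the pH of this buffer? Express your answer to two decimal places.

pKa = −log(1.1 × 10^-5) = 4.959
pH = pKa + log([A⁻]/[HA]) = 4.959 + log(0.12/0.27)
pH = 4.959 + (-0.352) = 4.61

pH = 4.61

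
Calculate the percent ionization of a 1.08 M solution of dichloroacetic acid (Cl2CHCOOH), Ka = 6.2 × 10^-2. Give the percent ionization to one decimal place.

Cl2CHCOOH ⇌ Cl2CHCOO- + H+; let x = [H+] at equilibrium.
Ka = x²/(C₀ − x); solving the quadratic gives x = 2.30 × 10^-1 M.
% ionization = x/C₀ × 100% = 2.30 × 10^-1/1.08 × 100% = 21.3%

21.3%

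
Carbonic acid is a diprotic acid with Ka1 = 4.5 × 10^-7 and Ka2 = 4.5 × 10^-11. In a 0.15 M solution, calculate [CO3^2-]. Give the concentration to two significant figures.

4.5 × 10^-11 M

First ionization gives [H+] ≈ [HCO3-] = 2.60 × 10^-4 M.
Second step: Ka2 = [H+][CO3^2-]/[HCO3-] ≈ [CO3^2-] (since [H+] ≈ [HCO3-]).
So [CO3^2-] ≈ Ka2.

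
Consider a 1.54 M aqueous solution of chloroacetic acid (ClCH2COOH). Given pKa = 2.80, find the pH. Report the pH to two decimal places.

ClCH2COOH ⇌ ClCH2COO- + H+
Ka = 10^(−2.80) = 1.58 × 10^-3
From the ICE table, Ka = [H+]²/(1.54 − [H+]) = 1.58 × 10^-3.
Since Ka ≪ C₀, [H+] ≈ √(Ka·C₀) = 4.93 × 10^-2 M.
pH = −log[H+] = −log(4.93 × 10^-2) = 1.31

pH = 1.31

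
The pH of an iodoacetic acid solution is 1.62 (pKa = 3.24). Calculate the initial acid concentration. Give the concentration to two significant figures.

[H+] = 10^(-1.62) = 2.40 × 10^-2 M = x
Ka = 10^(−3.24) = 5.75 × 10^-4
Ka = x²/(C₀ − x) ⇒ C₀ = x + x²/Ka
C₀ = 2.40 × 10^-2 + (2.40 × 10^-2)²/(5.75 × 10^-4) = 1.03 M

C₀ = 1.0 M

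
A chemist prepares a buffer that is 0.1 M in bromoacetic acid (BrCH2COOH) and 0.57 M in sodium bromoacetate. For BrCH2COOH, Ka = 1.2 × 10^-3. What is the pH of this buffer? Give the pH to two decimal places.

pH = 3.68

pKa = −log(1.2 × 10^-3) = 2.921
pH = pKa + log([A⁻]/[HA]) = 2.921 + log(0.57/0.1)
pH = 2.921 + (+0.756) = 3.68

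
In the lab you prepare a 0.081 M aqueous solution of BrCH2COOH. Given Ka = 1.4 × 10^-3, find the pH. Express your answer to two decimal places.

BrCH2COOH ⇌ BrCH2COO- + H+
Ka = x²/(0.081 − x) = 1.4 × 10^-3
The 5% rule fails; solving x² + Ka·x − Ka·C₀ = 0 exactly:
x = (−Ka + √(Ka² + 4·Ka·C₀))/2 = 9.97 × 10^-3 M
pH = −log[H+] = −log(9.97 × 10^-3) = 2.00

pH = 2.00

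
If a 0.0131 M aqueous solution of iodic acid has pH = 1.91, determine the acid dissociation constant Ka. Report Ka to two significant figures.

Ka = 1.9 × 10^-1

[H+] = 10^(-1.91) = 1.23 × 10^-2 M
At equilibrium [HA] = 0.0131 − 1.23 × 10^-2 = 8.00 × 10^-4 M
Ka = [H+][A-]/[HA] = (1.23 × 10^-2)² / 8.00 × 10^-4 = 1.9 × 10^-1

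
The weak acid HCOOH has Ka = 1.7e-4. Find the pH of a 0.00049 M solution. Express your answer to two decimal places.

pH = 3.67

HCOOH ⇌ HCOO- + H+
From the ICE table, Ka = [H+]²/(0.00049 − [H+]) = 1.7 × 10^-4.
Here C₀/Ka ≈ 2.88, so the small-[H+] approximation fails. Use the quadratic:
[H+] = (−Ka + √(Ka² + 4·Ka·C₀))/2 = 2.16 × 10^-4 M
pH = −log[H+] = −log(2.16 × 10^-4) = 3.67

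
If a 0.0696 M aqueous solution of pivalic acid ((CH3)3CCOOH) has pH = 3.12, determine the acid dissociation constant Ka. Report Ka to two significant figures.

[H+] = 10^(-3.12) = 7.59 × 10^-4 M
At equilibrium [HA] = 0.0696 − 7.59 × 10^-4 = 6.88 × 10^-2 M
Ka = [H+][A-]/[HA] = (7.59 × 10^-4)² / 6.88 × 10^-2 = 8.4 × 10^-6

Ka = 8.4 × 10^-6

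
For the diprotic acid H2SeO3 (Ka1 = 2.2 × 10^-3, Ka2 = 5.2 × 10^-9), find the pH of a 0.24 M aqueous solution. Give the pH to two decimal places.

pH = 1.66

Ka1 ≫ Ka2, so treat the first dissociation as the only significant source of H+.
Ka1 = x²/(0.24 − x) = 2.2 × 10^-3
Solving the quadratic: x = (−Ka1 + √(Ka1² + 4·Ka1·C₀))/2 = 2.19 × 10^-2 M
pH = −log(2.19 × 10^-2) = 1.66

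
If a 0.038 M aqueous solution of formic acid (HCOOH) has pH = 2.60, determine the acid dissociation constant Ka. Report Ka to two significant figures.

Ka = 1.8 × 10^-4

[H+] = 10^(-2.60) = 2.51 × 10^-3 M
At equilibrium [HA] = 0.038 − 2.51 × 10^-3 = 3.55 × 10^-2 M
Ka = [H+][A-]/[HA] = (2.51 × 10^-3)² / 3.55 × 10^-2 = 1.8 × 10^-4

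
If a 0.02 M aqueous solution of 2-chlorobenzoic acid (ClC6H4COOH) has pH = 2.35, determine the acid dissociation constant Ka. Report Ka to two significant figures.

Ka = 1.3 × 10^-3

[H+] = 10^(-2.35) = 4.47 × 10^-3 M
At equilibrium [HA] = 0.02 − 4.47 × 10^-3 = 1.55 × 10^-2 M
Ka = [H+][A-]/[HA] = (4.47 × 10^-3)² / 1.55 × 10^-2 = 1.3 × 10^-3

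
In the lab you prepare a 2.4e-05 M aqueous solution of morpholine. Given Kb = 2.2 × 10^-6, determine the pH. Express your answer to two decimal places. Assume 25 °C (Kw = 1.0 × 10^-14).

C4H8ONH + H2O ⇌ C4H8ONH2+ + OH-
From the ICE table, Kb = [OH-]²/(2.4e-05 − [OH-]) = 2.2 × 10^-6.
The 5% rule fails; solving [OH-]² + Kb·[OH-] − Kb·C₀ = 0 exactly:
[OH-] = (−Kb + √(Kb² + 4·Kb·C₀))/2 = 6.25 × 10^-6 M
pOH = −log(6.25 × 10^-6) = 5.20; pH = 14.00 − 5.20 = 8.80

pH = 8.80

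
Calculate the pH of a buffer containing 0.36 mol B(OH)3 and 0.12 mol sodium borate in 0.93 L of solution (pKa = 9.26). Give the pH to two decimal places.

pH = 8.78

pH = pKa + log([A⁻]/[HA]) = 9.26 + log(0.12/0.36)
pH = 9.26 + (-0.477) = 8.78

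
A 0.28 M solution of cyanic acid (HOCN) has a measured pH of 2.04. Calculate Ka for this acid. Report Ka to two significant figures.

[H+] = 10^(-2.04) = 9.12 × 10^-3 M
At equilibrium [HA] = 0.28 − 9.12 × 10^-3 = 2.71 × 10^-1 M
Ka = [H+][A-]/[HA] = (9.12 × 10^-3)² / 2.71 × 10^-1 = 3.1 × 10^-4

Ka = 3.1 × 10^-4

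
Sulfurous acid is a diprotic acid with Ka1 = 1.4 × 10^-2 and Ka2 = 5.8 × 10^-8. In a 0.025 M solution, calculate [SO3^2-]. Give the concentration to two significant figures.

First ionization gives [H+] ≈ [HSO3-] = 1.30 × 10^-2 M.
Second step: Ka2 = [H+][SO3^2-]/[HSO3-] ≈ [SO3^2-] (since [H+] ≈ [HSO3-]).
So [SO3^2-] ≈ Ka2.

5.8 × 10^-8 M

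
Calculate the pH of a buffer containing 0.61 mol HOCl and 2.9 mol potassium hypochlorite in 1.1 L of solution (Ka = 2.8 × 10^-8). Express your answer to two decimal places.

pH = 8.23

pKa = −log(2.8 × 10^-8) = 7.553
Henderson–Hasselbalch: pH = pKa + log([OCl-]/[HOCl]) = 7.553 + log(2.9/0.61)
pH = 7.553 + (+0.677) = 8.23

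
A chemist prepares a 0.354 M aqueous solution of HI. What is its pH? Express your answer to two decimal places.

pH = 0.45

HI is a strong acid and dissociates completely, so [H+] = 0.354 M.
pH = -log(0.354) = 0.45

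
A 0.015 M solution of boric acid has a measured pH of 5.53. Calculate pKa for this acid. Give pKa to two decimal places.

[H+] = 10^(-5.53) = 2.95 × 10^-6 M
At equilibrium [HA] = 0.015 − 2.95 × 10^-6 = 1.50 × 10^-2 M
Ka = [H+][A-]/[HA] = (2.95 × 10^-6)² / 1.50 × 10^-2 = 5.80 × 10^-10
pKa = -log(5.80 × 10^-10) = 9.24

pKa = 9.24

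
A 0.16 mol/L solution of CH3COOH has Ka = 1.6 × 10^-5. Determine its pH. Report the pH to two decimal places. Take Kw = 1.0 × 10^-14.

CH3COOH ⇌ CH3COO- + H+
Ka = [H+]²/(0.16 − [H+]) = 1.6 × 10^-5
Since Ka ≪ C₀, [H+] ≈ √(Ka·C₀) = 1.60 × 10^-3 M.
pH = −log[H+] = −log(1.60 × 10^-3) = 2.80

pH = 2.80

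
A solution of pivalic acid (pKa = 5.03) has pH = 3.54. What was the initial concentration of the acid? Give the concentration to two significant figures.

[H+] = 10^(-3.54) = 2.88 × 10^-4 M = x
Ka = 10^(−5.03) = 9.33 × 10^-6
Ka = x²/(C₀ − x) ⇒ C₀ = x + x²/Ka
C₀ = 2.88 × 10^-4 + (2.88 × 10^-4)²/(9.33 × 10^-6) = 9.18 × 10^-3 M

C₀ = 9.2 × 10^-3 M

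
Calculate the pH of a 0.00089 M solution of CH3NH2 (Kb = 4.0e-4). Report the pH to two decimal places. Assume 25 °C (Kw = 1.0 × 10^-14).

pH = 10.63

CH3NH2 + H2O ⇌ CH3NH3+ + OH-
From the ICE table, Kb = x²/(0.00089 − x) = 4.0 × 10^-4.
The 5% rule fails; solving x² + Kb·x − Kb·C₀ = 0 exactly:
x = (−Kb + √(Kb² + 4·Kb·C₀))/2 = 4.29 × 10^-4 M
pOH = 3.37, so pH = 14.00 − pOH = 10.63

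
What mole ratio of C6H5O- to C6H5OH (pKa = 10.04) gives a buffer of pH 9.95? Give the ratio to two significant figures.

ratio = 0.81

pH = pKa + log(r) ⇒ log(r) = 9.95 − 10.04 = -0.09
r = [C6H5O-]/[C6H5OH] = 10^(-0.09) = 0.813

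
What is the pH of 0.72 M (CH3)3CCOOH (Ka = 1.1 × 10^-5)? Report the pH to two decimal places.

pH = 2.55

(CH3)3CCOOH ⇌ (CH3)3CCOO- + H+
Ka = [H+]²/(0.72 − [H+]) = 1.1 × 10^-5
Neglecting [H+] in the denominator: [H+] = √(1.1 × 10^-5 × 0.72) = 2.81 × 10^-3 M
pH = −log[H+] = −log(2.81 × 10^-3) = 2.55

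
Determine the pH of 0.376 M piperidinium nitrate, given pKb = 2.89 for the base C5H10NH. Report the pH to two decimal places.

C5H10NH2+ is the conjugate acid of the weak base C5H10NH.
Kb = 10^(−2.89) = 1.29 × 10^-3
Ka = Kw/Kb = 1.0×10^-14 / 1.29 × 10^-3 = 7.75 × 10^-12
From the ICE table, Ka = [H+]²/(0.376 − [H+]) = 7.75 × 10^-12.
Assume [H+] ≪ 0.376: [H+] ≈ √(7.75 × 10^-12 × 0.376) = 1.71 × 10^-6 M
pH = −log[H+] = −log(1.71 × 10^-6) = 5.77

pH = 5.77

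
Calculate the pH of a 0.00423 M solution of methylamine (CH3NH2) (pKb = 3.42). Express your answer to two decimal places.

CH3NH2 + H2O ⇌ CH3NH3+ + OH-
Kb = 10^(−3.42) = 3.80 × 10^-4
Kb = [OH-]²/(0.00423 − [OH-]) = 3.80 × 10^-4
[OH-] is not negligible relative to C₀; solve [OH-]² + 0.00038·[OH-] − 1.61e-06 = 0.
[OH-] = (−Kb + √(Kb² + 4·Kb·C₀))/2 = 1.09 × 10^-3 M
pOH = 2.96, so pH = 14.00 − pOH = 11.04

pH = 11.04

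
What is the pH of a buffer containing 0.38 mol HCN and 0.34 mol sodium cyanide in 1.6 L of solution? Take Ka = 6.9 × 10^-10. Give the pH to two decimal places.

pH = 9.11

pKa = −log(6.9 × 10^-10) = 9.161
Using pH = pKa + log([base]/[acid]) with [base]/[acid] = 0.34/0.38:
pH = 9.161 + (-0.048) = 9.11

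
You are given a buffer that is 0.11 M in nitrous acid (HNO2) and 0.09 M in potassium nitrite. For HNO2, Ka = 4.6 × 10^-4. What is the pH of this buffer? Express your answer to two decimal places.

pKa = −log(4.6 × 10^-4) = 3.337
Using pH = pKa + log([base]/[acid]) with [base]/[acid] = 0.09/0.11:
pH = 3.337 + (-0.087) = 3.25

pH = 3.25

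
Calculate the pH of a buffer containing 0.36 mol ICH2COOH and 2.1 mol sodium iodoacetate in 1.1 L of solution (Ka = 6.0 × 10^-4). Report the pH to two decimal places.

pH = 3.99

pKa = −log(6.0 × 10^-4) = 3.222
pH = pKa + log([A⁻]/[HA]) = 3.222 + log(2.1/0.36)
pH = 3.222 + (+0.766) = 3.99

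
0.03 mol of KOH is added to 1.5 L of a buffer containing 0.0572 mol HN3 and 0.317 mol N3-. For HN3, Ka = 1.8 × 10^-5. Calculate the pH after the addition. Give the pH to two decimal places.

After neutralization: n(HN3) = 0.0272 mol, n(N3-) = 0.347 mol.
pKa = −log(1.8 × 10^-5) = 4.745
Henderson–Hasselbalch with mole ratio 0.347/0.0272: pH = 4.745 + (+1.106)

pH = 5.85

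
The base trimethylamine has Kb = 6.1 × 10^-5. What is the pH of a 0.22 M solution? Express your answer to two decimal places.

(CH3)3N + H2O ⇌ (CH3)3NH+ + OH-
Let x = [OH-] at equilibrium. Kb = x²/(0.22 − x).
Since Kb ≪ C₀, x ≈ √(Kb·C₀) = 3.66 × 10^-3 M.
pOH = 2.44, so pH = 14.00 − pOH = 11.56

pH = 11.56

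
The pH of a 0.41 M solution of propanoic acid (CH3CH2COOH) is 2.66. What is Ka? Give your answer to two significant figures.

Ka = 1.2 × 10^-5

[H+] = 10^(-2.66) = 2.19 × 10^-3 M
At equilibrium [HA] = 0.41 − 2.19 × 10^-3 = 4.08 × 10^-1 M
Ka = [H+][A-]/[HA] = (2.19 × 10^-3)² / 4.08 × 10^-1 = 1.2 × 10^-5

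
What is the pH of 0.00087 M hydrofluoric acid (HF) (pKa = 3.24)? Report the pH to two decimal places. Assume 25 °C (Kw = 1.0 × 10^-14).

HF ⇌ F- + H+
Ka = 10^(−3.24) = 5.75 × 10^-4
From the ICE table, Ka = [H+]²/(0.00087 − [H+]) = 5.75 × 10^-4.
Here C₀/Ka ≈ 1.51, so the small-[H+] approximation fails. Use the quadratic:
[H+] = [−0.000575 + √(0.000575² + 2e-06)]/2 = 4.76 × 10^-4 M
pH = −log(4.76 × 10^-4) = 3.32

pH = 3.32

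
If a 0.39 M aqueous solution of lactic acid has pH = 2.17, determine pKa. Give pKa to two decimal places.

[H+] = 10^(-2.17) = 6.76 × 10^-3 M
At equilibrium [HA] = 0.39 − 6.76 × 10^-3 = 3.83 × 10^-1 M
Ka = [H+][A-]/[HA] = (6.76 × 10^-3)² / 3.83 × 10^-1 = 1.19 × 10^-4
pKa = -log(1.19 × 10^-4) = 3.92

pKa = 3.92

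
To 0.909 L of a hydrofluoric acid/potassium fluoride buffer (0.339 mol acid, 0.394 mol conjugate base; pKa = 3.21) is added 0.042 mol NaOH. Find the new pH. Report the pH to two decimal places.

pH = 3.38

OH- converts HF to F-: HF → 0.297 mol, F- → 0.436 mol.
pH = pKa + log([A⁻]/[HA]) = 3.21 + log(0.436/0.297) = 3.21 +0.167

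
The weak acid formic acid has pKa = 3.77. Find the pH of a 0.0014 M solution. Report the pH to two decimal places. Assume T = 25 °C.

HCOOH ⇌ HCOO- + H+
Ka = 10^(−3.77) = 1.70 × 10^-4
Let x = [H+] at equilibrium. Ka = x²/(0.0014 − x).
Here C₀/Ka ≈ 8.24, so the small-x approximation fails. Use the quadratic:
x = (−Ka + √(Ka² + 4·Ka·C₀))/2 = 4.10 × 10^-4 M
pH = −log(4.10 × 10^-4) = 3.39

pH = 3.39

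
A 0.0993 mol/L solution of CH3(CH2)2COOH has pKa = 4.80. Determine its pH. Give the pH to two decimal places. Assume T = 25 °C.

CH3(CH2)2COOH ⇌ CH3(CH2)2COO- + H+
Ka = 10^(−4.80) = 1.58 × 10^-5
Ka = x²/(0.0993 − x) = 1.58 × 10^-5
Neglecting x in the denominator: x = √(1.58 × 10^-5 × 0.0993) = 1.25 × 10^-3 M
(x/C₀ = 1.3% < 5%, so the approximation holds.)
pH = −log(1.25 × 10^-3) = 2.90

pH = 2.90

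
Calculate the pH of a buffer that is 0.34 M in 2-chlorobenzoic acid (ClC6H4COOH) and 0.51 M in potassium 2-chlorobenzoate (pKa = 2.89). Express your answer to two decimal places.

pH = 3.07

pH = pKa + log([A⁻]/[HA]) = 2.89 + log(0.51/0.34)
pH = 2.89 + (+0.176) = 3.07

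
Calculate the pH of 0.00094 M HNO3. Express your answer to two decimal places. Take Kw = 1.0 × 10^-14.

pH = 3.03

HNO3 is a strong acid and dissociates completely, so [H+] = 0.00094 M.
pH = -log(0.00094) = 3.03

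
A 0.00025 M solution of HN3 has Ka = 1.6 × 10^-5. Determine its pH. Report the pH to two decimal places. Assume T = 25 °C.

pH = 4.25

HN3 ⇌ N3- + H+
From the ICE table, Ka = x²/(0.00025 − x) = 1.6 × 10^-5.
Here C₀/Ka ≈ 15.6, so the small-x approximation fails. Use the quadratic:
x = (−Ka + √(Ka² + 4·Ka·C₀))/2 = 5.57 × 10^-5 M
pH = −log[H+] = −log(5.57 × 10^-5) = 4.25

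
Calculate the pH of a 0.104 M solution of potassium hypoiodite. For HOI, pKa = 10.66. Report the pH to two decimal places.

pH = 11.82

OI- is the conjugate base of the weak acid HOI.
Ka = 10^(−10.66) = 2.19 × 10^-11
Kb = Kw/Ka = 1.0×10^-14 / 2.19 × 10^-11 = 4.57 × 10^-4
Let x = [OH-] at equilibrium. Kb = x²/(0.104 − x).
x is not negligible relative to C₀; solve x² + 0.000457·x − 4.75e-05 = 0.
x = [−0.000457 + √(0.000457² + 0.00019)]/2 = 6.67 × 10^-3 M
pOH = −log(6.67 × 10^-3) = 2.18; pH = 14.00 − 2.18 = 11.82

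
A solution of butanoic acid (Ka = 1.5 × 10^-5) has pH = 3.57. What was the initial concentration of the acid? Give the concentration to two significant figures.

C₀ = 5.1 × 10^-3 M

[H+] = 10^(-3.57) = 2.69 × 10^-4 M = x
Ka = x²/(C₀ − x) ⇒ C₀ = x + x²/Ka
C₀ = 2.69 × 10^-4 + (2.69 × 10^-4)²/(1.5 × 10^-5) = 5.09 × 10^-3 M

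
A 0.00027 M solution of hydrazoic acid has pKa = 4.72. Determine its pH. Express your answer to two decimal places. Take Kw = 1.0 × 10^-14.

HN3 ⇌ N3- + H+
Ka = 10^(−4.72) = 1.91 × 10^-5
From the ICE table, Ka = [H+]²/(0.00027 − [H+]) = 1.91 × 10^-5.
Here C₀/Ka ≈ 14.1, so the small-[H+] approximation fails. Use the quadratic:
[H+] = (−Ka + √(Ka² + 4·Ka·C₀))/2 = 6.29 × 10^-5 M
pH = −log(6.29 × 10^-5) = 4.20

pH = 4.20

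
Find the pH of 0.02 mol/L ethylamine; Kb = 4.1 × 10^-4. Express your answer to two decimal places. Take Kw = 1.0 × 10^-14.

C2H5NH2 + H2O ⇌ C2H5NH3+ + OH-
Let x = [OH-] at equilibrium. Kb = x²/(0.02 − x).
Here C₀/Kb ≈ 48.8, so the small-x approximation fails. Use the quadratic:
x = [−0.00041 + √(0.00041² + 3.28e-05)]/2 = 2.67 × 10^-3 M
pOH = 2.57, so pH = 14.00 − pOH = 11.43

pH = 11.43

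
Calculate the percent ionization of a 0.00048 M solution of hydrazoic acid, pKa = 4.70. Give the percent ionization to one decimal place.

HN3 ⇌ N3- + H+; let x = [H+] at equilibrium.
Ka = 10^(−4.70) = 2.00 × 10^-5
Solve x² + 2e-05x − 9.6e-09 = 0 → x = 8.85 × 10^-5 M
Fraction ionized = 8.85 × 10^-5 / 0.00048 = 0.1844 → 18.4%

18.4%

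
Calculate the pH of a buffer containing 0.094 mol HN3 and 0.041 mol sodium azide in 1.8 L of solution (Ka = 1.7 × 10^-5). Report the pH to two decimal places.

pH = 4.41

pKa = −log(1.7 × 10^-5) = 4.770
Using pH = pKa + log([base]/[acid]) with [base]/[acid] = 0.041/0.094:
pH = 4.770 + (-0.360) = 4.41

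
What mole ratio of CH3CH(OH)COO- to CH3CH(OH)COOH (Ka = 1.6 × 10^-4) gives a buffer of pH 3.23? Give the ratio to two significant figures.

pKa = -log(1.6 × 10^-4) = 3.796
pH = pKa + log(r) ⇒ log(r) = 3.23 − 3.796 = -0.566
r = [CH3CH(OH)COO-]/[CH3CH(OH)COOH] = 10^(-0.566) = 0.272

ratio = 0.27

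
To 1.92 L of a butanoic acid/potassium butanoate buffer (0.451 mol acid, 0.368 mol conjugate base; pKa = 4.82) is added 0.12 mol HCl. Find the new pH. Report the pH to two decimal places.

pH = 4.46

After neutralization: n(CH3(CH2)2COOH) = 0.571 mol, n(CH3(CH2)2COO-) = 0.248 mol.
pH = pKa + log(n_CH3(CH2)2COO-/n_CH3(CH2)2COOH) = 4.82 + log(0.248/0.571) = 4.82 + (-0.362)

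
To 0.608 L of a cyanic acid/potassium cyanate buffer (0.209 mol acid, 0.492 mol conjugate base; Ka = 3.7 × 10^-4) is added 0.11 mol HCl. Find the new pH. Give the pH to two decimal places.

After neutralization: n(HOCN) = 0.319 mol, n(OCN-) = 0.382 mol.
pKa = −log(3.7 × 10^-4) = 3.432
pH = pKa + log([A⁻]/[HA]) = 3.432 + log(0.382/0.319) = 3.432 +0.078

pH = 3.51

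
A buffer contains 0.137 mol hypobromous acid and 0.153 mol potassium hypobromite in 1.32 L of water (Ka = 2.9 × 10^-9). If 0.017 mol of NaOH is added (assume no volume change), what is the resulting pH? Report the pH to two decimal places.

pH = 8.69

After neutralization: n(HOBr) = 0.12 mol, n(OBr-) = 0.17 mol.
pKa = −log(2.9 × 10^-9) = 8.538
pH = pKa + log(n_OBr-/n_HOBr) = 8.538 + log(0.17/0.12) = 8.538 + (+0.151)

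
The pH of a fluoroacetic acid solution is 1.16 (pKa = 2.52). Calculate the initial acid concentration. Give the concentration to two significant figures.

C₀ = 1.7 M

[H+] = 10^(-1.16) = 6.92 × 10^-2 M = x
Ka = 10^(−2.52) = 3.02 × 10^-3
Ka = x²/(C₀ − x) ⇒ C₀ = x + x²/Ka
C₀ = 6.92 × 10^-2 + (6.92 × 10^-2)²/(3.02 × 10^-3) = 1.65 M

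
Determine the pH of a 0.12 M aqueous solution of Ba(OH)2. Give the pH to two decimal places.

pH = 13.38

Ba(OH)2 is a strong base (each formula unit releases 2 OH-); [OH-] = 0.24 M.
pOH = -log(0.24) = 0.62
pH = 14.00 - 0.62 = 13.38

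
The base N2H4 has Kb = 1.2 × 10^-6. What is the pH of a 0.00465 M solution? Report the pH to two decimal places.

pH = 9.87

N2H4 + H2O ⇌ N2H5+ + OH-
From the ICE table, Kb = x²/(0.00465 − x) = 1.2 × 10^-6.
Neglecting x in the denominator: x = √(1.2 × 10^-6 × 0.00465) = 7.47 × 10^-5 M
Check: 1.6% ionized — well under 5%, approximation valid.
pOH = 4.13, so pH = 14.00 − pOH = 9.87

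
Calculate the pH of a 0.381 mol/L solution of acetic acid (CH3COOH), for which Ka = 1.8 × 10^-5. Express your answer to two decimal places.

CH3COOH ⇌ CH3COO- + H+
Ka = [H+]²/(0.381 − [H+]) = 1.8 × 10^-5
Assume [H+] ≪ 0.381: [H+] ≈ √(1.8 × 10^-5 × 0.381) = 2.62 × 10^-3 M
Check: 0.69% ionized — well under 5%, approximation valid.
pH = −log(2.62 × 10^-3) = 2.58

pH = 2.58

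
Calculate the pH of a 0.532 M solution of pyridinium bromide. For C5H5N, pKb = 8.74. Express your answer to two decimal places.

C5H5NH+ is the conjugate acid of the weak base C5H5N.
Kb = 10^(−8.74) = 1.82 × 10^-9
Ka = Kw/Kb = 1.0×10^-14 / 1.82 × 10^-9 = 5.49 × 10^-6
Ka = [H+]²/(0.532 − [H+]) = 5.49 × 10^-6
Assume [H+] ≪ 0.532: [H+] ≈ √(5.49 × 10^-6 × 0.532) = 1.71 × 10^-3 M
Check: 0.32% ionized — well under 5%, approximation valid.
pH = −log(1.71 × 10^-3) = 2.77

pH = 2.77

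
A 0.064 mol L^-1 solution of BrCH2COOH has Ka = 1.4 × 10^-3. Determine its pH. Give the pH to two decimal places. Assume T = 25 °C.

BrCH2COOH ⇌ BrCH2COO- + H+
From the ICE table, Ka = x²/(0.064 − x) = 1.4 × 10^-3.
x is not negligible relative to C₀; solve x² + 0.0014·x − 8.96e-05 = 0.
x = [−0.0014 + √(0.0014² + 0.000358)]/2 = 8.79 × 10^-3 M
pH = −log[H+] = −log(8.79 × 10^-3) = 2.06

pH = 2.06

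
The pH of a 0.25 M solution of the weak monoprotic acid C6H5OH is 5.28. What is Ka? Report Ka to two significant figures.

[H+] = 10^(-5.28) = 5.25 × 10^-6 M
At equilibrium [HA] = 0.25 − 5.25 × 10^-6 = 2.50 × 10^-1 M
Ka = [H+][A-]/[HA] = (5.25 × 10^-6)² / 2.50 × 10^-1 = 1.1 × 10^-10

Ka = 1.1 × 10^-10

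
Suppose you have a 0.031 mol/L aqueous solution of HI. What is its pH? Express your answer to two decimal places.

pH = 1.51

HI is a strong acid and dissociates completely, so [H+] = 0.031 M.
pH = -log(0.031) = 1.51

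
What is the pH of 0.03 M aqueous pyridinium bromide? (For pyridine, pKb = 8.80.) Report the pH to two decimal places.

pH = 3.36

C5H5NH+ is the conjugate acid of the weak base C5H5N.
Kb = 10^(−8.80) = 1.58 × 10^-9
Ka = Kw/Kb = 1.0×10^-14 / 1.58 × 10^-9 = 6.33 × 10^-6
From the ICE table, Ka = x²/(0.03 − x) = 6.33 × 10^-6.
Neglecting x in the denominator: x = √(6.33 × 10^-6 × 0.03) = 4.36 × 10^-4 M
pH = −log(4.36 × 10^-4) = 3.36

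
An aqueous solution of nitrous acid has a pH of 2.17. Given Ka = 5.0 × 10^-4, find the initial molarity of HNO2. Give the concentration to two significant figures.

[H+] = 10^(-2.17) = 6.76 × 10^-3 M = x
Ka = x²/(C₀ − x) ⇒ C₀ = x + x²/Ka
C₀ = 6.76 × 10^-3 + (6.76 × 10^-3)²/(5.0 × 10^-4) = 9.82 × 10^-2 M

C₀ = 9.8 × 10^-2 M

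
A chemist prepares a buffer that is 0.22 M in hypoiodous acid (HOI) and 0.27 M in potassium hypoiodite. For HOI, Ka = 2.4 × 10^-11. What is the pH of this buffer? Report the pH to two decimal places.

pKa = −log(2.4 × 10^-11) = 10.620
pH = pKa + log([A⁻]/[HA]) = 10.620 + log(0.27/0.22)
pH = 10.620 + (+0.089) = 10.71

pH = 10.71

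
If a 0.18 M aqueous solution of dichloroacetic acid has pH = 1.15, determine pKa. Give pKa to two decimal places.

[H+] = 10^(-1.15) = 7.08 × 10^-2 M
At equilibrium [HA] = 0.18 − 7.08 × 10^-2 = 1.09 × 10^-1 M
Ka = [H+][A-]/[HA] = (7.08 × 10^-2)² / 1.09 × 10^-1 = 4.60 × 10^-2
pKa = -log(4.60 × 10^-2) = 1.34

pKa = 1.34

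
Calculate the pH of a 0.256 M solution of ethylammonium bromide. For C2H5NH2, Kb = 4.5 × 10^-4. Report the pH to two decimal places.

C2H5NH3+ is the conjugate acid of the weak base C2H5NH2.
Ka = Kw/Kb = 1.0×10^-14 / 4.5 × 10^-4 = 2.22 × 10^-11
From the ICE table, Ka = x²/(0.256 − x) = 2.22 × 10^-11.
Assume x ≪ 0.256: x ≈ √(2.22 × 10^-11 × 0.256) = 2.38 × 10^-6 M
Check: 0.00093% ionized — well under 5%, approximation valid.
pH = −log(2.38 × 10^-6) = 5.62

pH = 5.62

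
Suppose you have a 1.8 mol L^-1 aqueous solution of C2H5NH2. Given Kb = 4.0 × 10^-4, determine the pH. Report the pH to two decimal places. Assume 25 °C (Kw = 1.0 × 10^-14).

pH = 12.43

C2H5NH2 + H2O ⇌ C2H5NH3+ + OH-
Let x = [OH-] at equilibrium. Kb = x²/(1.8 − x).
Neglecting x in the denominator: x = √(4.0 × 10^-4 × 1.8) = 2.68 × 10^-2 M
Check: 1.5% ionized — well under 5%, approximation valid.
pOH = −log(2.68 × 10^-2) = 1.57; pH = 14.00 − 1.57 = 12.43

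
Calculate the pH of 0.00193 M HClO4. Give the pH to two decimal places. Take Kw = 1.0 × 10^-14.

pH = 2.71

HClO4 is a strong acid and dissociates completely, so [H+] = 0.00193 M.
pH = -log(0.00193) = 2.71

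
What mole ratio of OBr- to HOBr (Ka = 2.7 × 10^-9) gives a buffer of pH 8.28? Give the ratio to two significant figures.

ratio = 0.51

pKa = -log(2.7 × 10^-9) = 8.569
pH = pKa + log(r) ⇒ log(r) = 8.28 − 8.569 = -0.289
r = [OBr-]/[HOBr] = 10^(-0.289) = 0.514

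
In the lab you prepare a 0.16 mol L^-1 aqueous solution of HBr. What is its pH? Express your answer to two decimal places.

pH = 0.80

HBr is a strong acid and dissociates completely, so [H+] = 0.16 M.
pH = -log(0.16) = 0.80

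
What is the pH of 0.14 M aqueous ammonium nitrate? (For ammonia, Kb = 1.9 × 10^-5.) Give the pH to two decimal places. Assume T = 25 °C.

NH4+ is the conjugate acid of the weak base NH3.
Ka = Kw/Kb = 1.0×10^-14 / 1.9 × 10^-5 = 5.26 × 10^-10
Let x = [H+] at equilibrium. Ka = x²/(0.14 − x).
Assume x ≪ 0.14: x ≈ √(5.26 × 10^-10 × 0.14) = 8.58 × 10^-6 M
(x/C₀ = 0.0061% < 5%, so the approximation holds.)
pH = −log(8.58 × 10^-6) = 5.07

pH = 5.07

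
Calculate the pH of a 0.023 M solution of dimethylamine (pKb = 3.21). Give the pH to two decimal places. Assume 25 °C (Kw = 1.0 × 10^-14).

pH = 11.54

(CH3)2NH + H2O ⇌ (CH3)2NH2+ + OH-
Kb = 10^(−3.21) = 6.17 × 10^-4
From the ICE table, Kb = x²/(0.023 − x) = 6.17 × 10^-4.
The 5% rule fails; solving x² + Kb·x − Kb·C₀ = 0 exactly:
x = (−Kb + √(Kb² + 4·Kb·C₀))/2 = 3.47 × 10^-3 M
pOH = 2.46, so pH = 14.00 − pOH = 11.54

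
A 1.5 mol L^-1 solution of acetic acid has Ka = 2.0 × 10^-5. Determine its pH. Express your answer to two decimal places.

CH3COOH ⇌ CH3COO- + H+
Let x = [H+] at equilibrium. Ka = x²/(1.5 − x).
Neglecting x in the denominator: x = √(2.0 × 10^-5 × 1.5) = 5.48 × 10^-3 M
pH = −log(5.48 × 10^-3) = 2.26

pH = 2.26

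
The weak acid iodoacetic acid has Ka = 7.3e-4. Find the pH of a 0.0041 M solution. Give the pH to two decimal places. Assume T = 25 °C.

ICH2COOH ⇌ ICH2COO- + H+
Ka = [H+]²/(0.0041 − [H+]) = 7.3 × 10^-4
Here C₀/Ka ≈ 5.62, so the small-[H+] approximation fails. Use the quadratic:
[H+] = [−0.00073 + √(0.00073² + 1.2e-05)]/2 = 1.40 × 10^-3 M
pH = −log(1.40 × 10^-3) = 2.85

pH = 2.85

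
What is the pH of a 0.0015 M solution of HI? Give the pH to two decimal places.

HI is a strong acid and dissociates completely, so [H+] = 0.0015 M.
pH = -log(0.0015) = 2.82

pH = 2.82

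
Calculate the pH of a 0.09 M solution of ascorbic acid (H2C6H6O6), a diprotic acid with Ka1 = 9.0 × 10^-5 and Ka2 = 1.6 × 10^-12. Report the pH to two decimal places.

pH = 2.55

Since Ka1 ≫ Ka2, the first ionization dominates [H+].
Ka1 = x²/(0.09 − x) = 9.0 × 10^-5
x ≈ √(9.0 × 10^-5 × 0.09) = 2.85 × 10^-3 M
pH = −log(2.85 × 10^-3) = 2.55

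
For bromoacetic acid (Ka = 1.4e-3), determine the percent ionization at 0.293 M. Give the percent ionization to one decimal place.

6.7%

BrCH2COOH ⇌ BrCH2COO- + H+; let x = [H+] at equilibrium.
Ka = x²/(C₀ − x); solving the quadratic gives x = 1.96 × 10^-2 M.
% ionization = x/C₀ × 100% = 1.96 × 10^-2/0.293 × 100% = 6.7%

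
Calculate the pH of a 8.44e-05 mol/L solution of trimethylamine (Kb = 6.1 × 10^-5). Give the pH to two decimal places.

pH = 9.68

(CH3)3N + H2O ⇌ (CH3)3NH+ + OH-
Kb = x²/(8.44e-05 − x) = 6.1 × 10^-5
The 5% rule fails; solving x² + Kb·x − Kb·C₀ = 0 exactly:
x = (−Kb + √(Kb² + 4·Kb·C₀))/2 = 4.75 × 10^-5 M
pOH = −log(4.75 × 10^-5) = 4.32; pH = 14.00 − 4.32 = 9.68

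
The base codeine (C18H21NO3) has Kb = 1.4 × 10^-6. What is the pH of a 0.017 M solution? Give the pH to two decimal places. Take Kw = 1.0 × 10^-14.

C18H21NO3 + H2O ⇌ C18H22NO3+ + OH-
From the ICE table, Kb = x²/(0.017 − x) = 1.4 × 10^-6.
Neglecting x in the denominator: x = √(1.4 × 10^-6 × 0.017) = 1.54 × 10^-4 M
(x/C₀ = 0.91% < 5%, so the approximation holds.)
pOH = 3.81, so pH = 14.00 − pOH = 10.19

pH = 10.19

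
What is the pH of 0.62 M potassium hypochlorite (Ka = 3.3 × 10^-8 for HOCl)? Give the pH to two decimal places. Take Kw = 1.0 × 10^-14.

pH = 10.64

OCl- is the conjugate base of the weak acid HOCl.
Kb = Kw/Ka = 1.0×10^-14 / 3.3 × 10^-8 = 3.03 × 10^-7
Kb = [OH-]²/(0.62 − [OH-]) = 3.03 × 10^-7
Since Kb ≪ C₀, [OH-] ≈ √(Kb·C₀) = 4.33 × 10^-4 M.
([OH-]/C₀ = 0.07% < 5%, so the approximation holds.)
pOH = −log(4.33 × 10^-4) = 3.36; pH = 14.00 − 3.36 = 10.64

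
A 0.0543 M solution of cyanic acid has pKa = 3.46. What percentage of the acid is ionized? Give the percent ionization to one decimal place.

HOCN ⇌ OCN- + H+; let x = [H+] at equilibrium.
Ka = 10^(−3.46) = 3.47 × 10^-4
Ka = x²/(C₀ − x); solving the quadratic gives x = 4.17 × 10^-3 M.
% ionization = x/C₀ × 100% = 4.17 × 10^-3/0.0543 × 100% = 7.7%

7.7%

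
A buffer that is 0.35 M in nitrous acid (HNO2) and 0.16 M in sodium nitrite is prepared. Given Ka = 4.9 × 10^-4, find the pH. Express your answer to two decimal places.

pH = 2.97

pKa = −log(4.9 × 10^-4) = 3.310
Henderson–Hasselbalch: pH = pKa + log([NO2-]/[HNO2]) = 3.310 + log(0.16/0.35)
pH = 3.310 + (-0.340) = 2.97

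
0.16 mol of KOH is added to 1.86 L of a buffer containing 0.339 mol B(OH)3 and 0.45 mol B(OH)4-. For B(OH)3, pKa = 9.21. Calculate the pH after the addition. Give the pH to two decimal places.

OH- converts B(OH)3 to B(OH)4-: B(OH)3 → 0.179 mol, B(OH)4- → 0.61 mol.
pH = pKa + log([A⁻]/[HA]) = 9.21 + log(0.61/0.179) = 9.21 +0.532

pH = 9.74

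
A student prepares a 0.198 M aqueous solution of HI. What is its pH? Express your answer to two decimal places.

pH = 0.70

HI is a strong acid and dissociates completely, so [H+] = 0.198 M.
pH = -log(0.198) = 0.70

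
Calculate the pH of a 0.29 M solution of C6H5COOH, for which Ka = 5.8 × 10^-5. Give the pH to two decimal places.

pH = 2.39

C6H5COOH ⇌ C6H5COO- + H+
From the ICE table, Ka = [H+]²/(0.29 − [H+]) = 5.8 × 10^-5.
Assume [H+] ≪ 0.29: [H+] ≈ √(5.8 × 10^-5 × 0.29) = 4.10 × 10^-3 M
([H+]/C₀ = 1.4% < 5%, so the approximation holds.)
pH = −log[H+] = −log(4.10 × 10^-3) = 2.39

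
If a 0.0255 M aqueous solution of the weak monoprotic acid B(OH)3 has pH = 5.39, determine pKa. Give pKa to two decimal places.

[H+] = 10^(-5.39) = 4.07 × 10^-6 M
At equilibrium [HA] = 0.0255 − 4.07 × 10^-6 = 2.55 × 10^-2 M
Ka = [H+][A-]/[HA] = (4.07 × 10^-6)² / 2.55 × 10^-2 = 6.50 × 10^-10
pKa = -log(6.50 × 10^-10) = 9.19

pKa = 9.19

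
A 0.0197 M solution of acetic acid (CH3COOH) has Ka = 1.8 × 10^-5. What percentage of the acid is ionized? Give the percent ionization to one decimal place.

3.0%

CH3COOH ⇌ CH3COO- + H+; let x = [H+] at equilibrium.
x ≈ √(Ka·C₀) = √(1.8 × 10^-5 × 0.0197) = 5.95 × 10^-4 M
Fraction ionized = 5.95 × 10^-4 / 0.0197 = 0.0302 → 3.0%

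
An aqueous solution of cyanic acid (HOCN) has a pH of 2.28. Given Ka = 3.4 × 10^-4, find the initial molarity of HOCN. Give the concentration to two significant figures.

C₀ = 8.6 × 10^-2 M

[H+] = 10^(-2.28) = 5.25 × 10^-3 M = x
Ka = x²/(C₀ − x) ⇒ C₀ = x + x²/Ka
C₀ = 5.25 × 10^-3 + (5.25 × 10^-3)²/(3.4 × 10^-4) = 8.63 × 10^-2 M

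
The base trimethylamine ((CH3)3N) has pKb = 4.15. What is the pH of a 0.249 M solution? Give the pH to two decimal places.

(CH3)3N + H2O ⇌ (CH3)3NH+ + OH-
Kb = 10^(−4.15) = 7.08 × 10^-5
Kb = [OH-]²/(0.249 − [OH-]) = 7.08 × 10^-5
Assume [OH-] ≪ 0.249: [OH-] ≈ √(7.08 × 10^-5 × 0.249) = 4.20 × 10^-3 M
pOH = 2.38, so pH = 14.00 − pOH = 11.62

pH = 11.62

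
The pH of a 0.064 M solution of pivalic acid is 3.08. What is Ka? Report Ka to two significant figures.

[H+] = 10^(-3.08) = 8.32 × 10^-4 M
At equilibrium [HA] = 0.064 − 8.32 × 10^-4 = 6.32 × 10^-2 M
Ka = [H+][A-]/[HA] = (8.32 × 10^-4)² / 6.32 × 10^-2 = 1.1 × 10^-5

Ka = 1.1 × 10^-5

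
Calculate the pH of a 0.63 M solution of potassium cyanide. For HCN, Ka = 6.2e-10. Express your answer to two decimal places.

pH = 11.50

CN- is the conjugate base of the weak acid HCN.
Kb = Kw/Ka = 1.0×10^-14 / 6.2 × 10^-10 = 1.61 × 10^-5
Let x = [OH-] at equilibrium. Kb = x²/(0.63 − x).
Assume x ≪ 0.63: x ≈ √(1.61 × 10^-5 × 0.63) = 3.18 × 10^-3 M
pOH = 2.50, so pH = 14.00 − pOH = 11.50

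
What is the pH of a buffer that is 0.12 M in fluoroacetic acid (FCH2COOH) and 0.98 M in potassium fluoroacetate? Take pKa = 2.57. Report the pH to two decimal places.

pH = 3.48

pH = pKa + log([A⁻]/[HA]) = 2.57 + log(0.98/0.12)
pH = 2.57 + (+0.912) = 3.48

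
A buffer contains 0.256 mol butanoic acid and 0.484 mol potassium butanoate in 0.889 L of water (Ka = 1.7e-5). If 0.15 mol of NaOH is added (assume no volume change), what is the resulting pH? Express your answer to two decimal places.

OH- converts CH3(CH2)2COOH to CH3(CH2)2COO-: CH3(CH2)2COOH → 0.106 mol, CH3(CH2)2COO- → 0.634 mol.
pKa = −log(1.7 × 10^-5) = 4.770
pH = pKa + log(n_CH3(CH2)2COO-/n_CH3(CH2)2COOH) = 4.770 + log(0.634/0.106) = 4.770 + (+0.777)

pH = 5.55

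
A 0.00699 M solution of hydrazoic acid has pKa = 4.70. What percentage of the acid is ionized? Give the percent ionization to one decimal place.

5.2%

HN3 ⇌ N3- + H+; let x = [H+] at equilibrium.
Ka = 10^(−4.70) = 2.00 × 10^-5
Ka = x²/(C₀ − x); solving the quadratic gives x = 3.64 × 10^-4 M.
% ionization = x/C₀ × 100% = 3.64 × 10^-4/0.00699 × 100% = 5.2%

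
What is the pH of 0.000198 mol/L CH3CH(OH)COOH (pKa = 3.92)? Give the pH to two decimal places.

CH3CH(OH)COOH ⇌ CH3CH(OH)COO- + H+
Ka = 10^(−3.92) = 1.20 × 10^-4
Let x = [H+] at equilibrium. Ka = x²/(0.000198 − x).
x is not negligible relative to C₀; solve x² + 0.00012·x − 2.38e-08 = 0.
x = (−Ka + √(Ka² + 4·Ka·C₀))/2 = 1.05 × 10^-4 M
pH = −log(1.05 × 10^-4) = 3.98

pH = 3.98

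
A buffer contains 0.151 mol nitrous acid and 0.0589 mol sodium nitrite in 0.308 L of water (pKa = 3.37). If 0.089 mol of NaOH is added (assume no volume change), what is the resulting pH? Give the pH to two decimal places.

After neutralization: n(HNO2) = 0.062 mol, n(NO2-) = 0.148 mol.
pH = pKa + log([A⁻]/[HA]) = 3.37 + log(0.148/0.062) = 3.37 +0.378

pH = 3.75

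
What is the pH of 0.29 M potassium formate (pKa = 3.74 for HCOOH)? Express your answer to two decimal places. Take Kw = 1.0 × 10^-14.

pH = 8.60

HCOO- is the conjugate base of the weak acid HCOOH.
Ka = 10^(−3.74) = 1.82 × 10^-4
Kb = Kw/Ka = 1.0×10^-14 / 1.82 × 10^-4 = 5.49 × 10^-11
From the ICE table, Kb = [OH-]²/(0.29 − [OH-]) = 5.49 × 10^-11.
Since Kb ≪ C₀, [OH-] ≈ √(Kb·C₀) = 3.99 × 10^-6 M.
pOH = −log(3.99 × 10^-6) = 5.40; pH = 14.00 − 5.40 = 8.60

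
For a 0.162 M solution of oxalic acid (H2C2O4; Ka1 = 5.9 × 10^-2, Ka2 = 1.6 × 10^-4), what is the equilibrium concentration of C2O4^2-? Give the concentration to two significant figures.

First ionization gives [H+] ≈ [HC2O4-] = 7.26 × 10^-2 M.
Second step: Ka2 = [H+][C2O4^2-]/[HC2O4-] ≈ [C2O4^2-] (since [H+] ≈ [HC2O4-]).
So [C2O4^2-] ≈ Ka2.

1.6 × 10^-4 M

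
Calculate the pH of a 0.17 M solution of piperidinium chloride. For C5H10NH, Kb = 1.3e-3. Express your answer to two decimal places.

pH = 5.94

C5H10NH2+ is the conjugate acid of the weak base C5H10NH.
Ka = Kw/Kb = 1.0×10^-14 / 1.3 × 10^-3 = 7.69 × 10^-12
Let x = [H+] at equilibrium. Ka = x²/(0.17 − x).
Neglecting x in the denominator: x = √(7.69 × 10^-12 × 0.17) = 1.14 × 10^-6 M
(x/C₀ = 0.00067% < 5%, so the approximation holds.)
pH = −log(1.14 × 10^-6) = 5.94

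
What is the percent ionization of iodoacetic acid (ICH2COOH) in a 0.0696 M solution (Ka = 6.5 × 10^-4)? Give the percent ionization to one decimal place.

9.2%

ICH2COOH ⇌ ICH2COO- + H+; let x = [H+] at equilibrium.
Ka = x²/(C₀ − x); solving the quadratic gives x = 6.41 × 10^-3 M.
% ionization = x/C₀ × 100% = 6.41 × 10^-3/0.0696 × 100% = 9.2%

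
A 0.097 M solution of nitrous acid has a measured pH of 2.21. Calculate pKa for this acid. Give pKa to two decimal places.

pKa = 3.38

[H+] = 10^(-2.21) = 6.17 × 10^-3 M
At equilibrium [HA] = 0.097 − 6.17 × 10^-3 = 9.08 × 10^-2 M
Ka = [H+][A-]/[HA] = (6.17 × 10^-3)² / 9.08 × 10^-2 = 4.19 × 10^-4
pKa = -log(4.19 × 10^-4) = 3.38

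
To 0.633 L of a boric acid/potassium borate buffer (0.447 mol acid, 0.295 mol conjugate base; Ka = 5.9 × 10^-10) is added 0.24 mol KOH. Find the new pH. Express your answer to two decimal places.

OH- converts B(OH)3 to B(OH)4-: B(OH)3 → 0.207 mol, B(OH)4- → 0.535 mol.
pKa = −log(5.9 × 10^-10) = 9.229
pH = pKa + log([A⁻]/[HA]) = 9.229 + log(0.535/0.207) = 9.229 +0.412

pH = 9.64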